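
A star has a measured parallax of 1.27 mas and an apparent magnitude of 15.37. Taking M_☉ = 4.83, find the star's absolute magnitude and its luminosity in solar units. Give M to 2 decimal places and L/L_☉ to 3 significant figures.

M ≈ 5.89; L/L_☉ ≈ 0.377

d = 1/p = 1000/1.27 mas = 787.4 pc
M = m − 5 log₁₀ d + 5 = 15.37 − 5·2.8962 + 5 = 5.889
M − M_☉ = 5.889 − 4.83 = 1.059
L/L_☉ = 10^(−0.4 × 1.059) = 0.3770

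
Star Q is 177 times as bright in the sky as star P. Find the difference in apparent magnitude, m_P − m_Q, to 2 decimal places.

m_P − m_Q ≈ 5.62

Pogson: Δm = −2.5 log₁₀(ratio) = −2.5 log₁₀(177) = −2.5 × 2.2480 = -5.620
Star Q is brighter so has the smaller magnitude: m_P − m_Q is positive.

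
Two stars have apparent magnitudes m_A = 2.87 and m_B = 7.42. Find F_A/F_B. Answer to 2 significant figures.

F_A/F_B ≈ 66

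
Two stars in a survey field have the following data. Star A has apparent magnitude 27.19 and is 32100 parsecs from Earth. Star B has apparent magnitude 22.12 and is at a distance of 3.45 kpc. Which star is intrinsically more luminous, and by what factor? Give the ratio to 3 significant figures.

Star B is more luminous, by a factor of 1.23.

Star A: M = m − 5 log₁₀ d + 5 = 27.19 − 5·4.5065 + 5 = 9.657
Star B: d = 3.45 kpc = 3450 pc
Star B: M = m − 5 log₁₀ d + 5 = 22.12 − 5·3.5378 + 5 = 9.431
ΔM = M_A − M_B = 9.657 − (9.431) = 0.227; smaller M is more luminous → Star B.
L ratio = 10^(0.4 |ΔM|) = 10^0.091 = 1.232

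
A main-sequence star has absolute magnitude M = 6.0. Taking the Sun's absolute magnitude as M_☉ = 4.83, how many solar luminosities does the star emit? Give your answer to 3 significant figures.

M − M_☉ = 6.0 − 4.83 = 1.170
L/L_☉ = 10^(−0.4 (M − M_☉)) = 10^-0.468 = 0.3404

L/L_☉ ≈ 0.340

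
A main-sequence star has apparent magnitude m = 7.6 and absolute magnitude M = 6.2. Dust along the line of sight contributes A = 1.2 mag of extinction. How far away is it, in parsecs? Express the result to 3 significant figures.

m − M = 5 log₁₀(d/10 pc) + A  ⇒  7.6 − (6.2) − 1.2 = 5 log₁₀(d/10)
0.200 = 5 log₁₀(d/10)
log₁₀ d = (m − M − A)/5 + 1 = 1.0400
d = 10^1.0400 = 10.96 pc

d ≈ 11.0 pc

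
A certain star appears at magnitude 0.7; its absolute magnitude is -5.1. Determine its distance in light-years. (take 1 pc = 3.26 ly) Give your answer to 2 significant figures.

d ≈ 470 ly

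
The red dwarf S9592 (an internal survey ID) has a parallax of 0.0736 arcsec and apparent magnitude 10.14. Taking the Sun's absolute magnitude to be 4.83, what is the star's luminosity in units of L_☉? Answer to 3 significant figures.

d = 1/p = 1/0.0736″ = 13.59 pc
M = m − 5 log₁₀ d + 5 = 10.14 − 5·1.1331 + 5 = 9.474
M − M_☉ = 9.474 − 4.83 = 4.644
L/L_☉ = 10^(−0.4 × 4.644) = 0.01388

L/L_☉ ≈ 0.0139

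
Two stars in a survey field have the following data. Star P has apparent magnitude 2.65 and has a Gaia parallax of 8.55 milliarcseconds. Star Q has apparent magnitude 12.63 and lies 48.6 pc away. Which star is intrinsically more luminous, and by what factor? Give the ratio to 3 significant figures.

Star P: p = 8.55 mas = 8.55×10^-3″ → d = 1/p = 117.0 pc
Star P: M = m − 5 log₁₀ d + 5 = 2.65 − 5·2.0680 + 5 = -2.690
Star Q: M = m − 5 log₁₀ d + 5 = 12.63 − 5·1.6866 + 5 = 9.197
ΔM = M_P − M_Q = -2.690 − (9.197) = -11.887; smaller M is more luminous → Star P.
L ratio = 10^(0.4 |ΔM|) = 10^4.755 = 56860

Star P is more luminous, by a factor of 56900.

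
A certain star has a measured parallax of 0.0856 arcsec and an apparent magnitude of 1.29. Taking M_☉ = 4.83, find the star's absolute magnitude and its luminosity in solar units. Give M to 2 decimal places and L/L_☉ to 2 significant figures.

M ≈ 0.95; L/L_☉ ≈ 36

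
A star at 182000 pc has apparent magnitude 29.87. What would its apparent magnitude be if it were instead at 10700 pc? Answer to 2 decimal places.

Flux ∝ 1/d², so Δm = 5 log₁₀(d₂/d₁) = 5 log₁₀(10700/182000) = -6.153
m₂ = m₁ + Δm = 29.87 + (-6.153) = 23.717

m ≈ 23.72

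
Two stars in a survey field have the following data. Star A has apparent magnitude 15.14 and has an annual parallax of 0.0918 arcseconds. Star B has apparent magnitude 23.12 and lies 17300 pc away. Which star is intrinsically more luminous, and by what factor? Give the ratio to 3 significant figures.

Star A: d = 1/p = 1/0.0918″ = 10.89 pc
Star A: M = m − 5 log₁₀ d + 5 = 15.14 − 5·1.0372 + 5 = 14.954
Star B: M = m − 5 log₁₀ d + 5 = 23.12 − 5·4.2380 + 5 = 6.930
ΔM = M_A − M_B = 14.954 − (6.930) = 8.024; smaller M is more luminous → Star B.
L ratio = 10^(0.4 |ΔM|) = 10^3.210 = 1621

Star B is more luminous, by a factor of 1620.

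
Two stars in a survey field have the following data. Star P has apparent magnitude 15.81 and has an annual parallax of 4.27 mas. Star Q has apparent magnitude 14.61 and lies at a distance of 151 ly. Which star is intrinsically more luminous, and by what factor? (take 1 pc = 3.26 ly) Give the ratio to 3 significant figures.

Star P: p = 4.27 mas = 4.27×10^-3″ → d = 1/p = 234.2 pc
Star P: M = m − 5 log₁₀ d + 5 = 15.81 − 5·2.3696 + 5 = 8.962
Star Q: d = 151 ly / 3.26 = 46.32 pc
Star Q: M = m − 5 log₁₀ d + 5 = 14.61 − 5·1.6658 + 5 = 11.281
ΔM = M_P − M_Q = 8.962 − (11.281) = -2.319; smaller M is more luminous → Star P.
L ratio = 10^(0.4 |ΔM|) = 10^0.928 = 8.465

Star P is more luminous, by a factor of 8.46.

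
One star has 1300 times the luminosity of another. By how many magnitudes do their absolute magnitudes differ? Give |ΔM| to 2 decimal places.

|ΔM| ≈ 7.78

Pogson: ΔM = −2.5 log₁₀(ratio) = −2.5 log₁₀(1300) = −2.5 × 3.1139 = -7.785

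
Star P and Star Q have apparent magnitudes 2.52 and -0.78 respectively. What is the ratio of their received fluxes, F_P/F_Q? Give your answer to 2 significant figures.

F_P/F_Q ≈ 0.048

Magnitude difference = 3.30
Flux ratio = 10^(−0.4 Δm) = 10^(−0.4 × 3.30) = 10^-1.320 = 0.04786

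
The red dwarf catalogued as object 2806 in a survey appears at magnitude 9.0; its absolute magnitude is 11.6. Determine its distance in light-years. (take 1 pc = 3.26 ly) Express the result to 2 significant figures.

d ≈ 9.8 ly

μ = m − M = -2.600
m − M = 5 log₁₀ d − 5
log₁₀ d = (m − M)/5 + 1 = 0.4800
d = 10^0.4800 = 3.020 pc
= 9.845 ly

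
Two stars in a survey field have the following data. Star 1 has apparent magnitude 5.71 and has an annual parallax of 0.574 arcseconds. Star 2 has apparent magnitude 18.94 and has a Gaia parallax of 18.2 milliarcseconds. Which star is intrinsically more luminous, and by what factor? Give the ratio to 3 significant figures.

Star 1 is more luminous, by a factor of 197.

Star 1: d = 1/p = 1/0.574″ = 1.742 pc
Star 1: M = m − 5 log₁₀ d + 5 = 5.71 − 5·0.2411 + 5 = 9.505
Star 2: p = 18.2 mas = 0.0182″ → d = 1/p = 54.95 pc
Star 2: M = m − 5 log₁₀ d + 5 = 18.94 − 5·1.7399 + 5 = 15.240
ΔM = M_1 − M_2 = 9.505 − (15.240) = -5.736; smaller M is more luminous → Star 1.
L ratio = 10^(0.4 |ΔM|) = 10^2.294 = 196.9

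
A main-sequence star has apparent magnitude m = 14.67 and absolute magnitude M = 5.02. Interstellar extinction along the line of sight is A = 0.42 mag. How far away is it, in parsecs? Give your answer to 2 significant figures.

m − M = 5 log₁₀(d/10 pc) + A  ⇒  14.67 − (5.02) − 0.42 = 5 log₁₀(d/10)
9.230 = 5 log₁₀(d/10)
log₁₀ d = (m − M − A)/5 + 1 = 2.8460
d = 10^2.8460 = 701.5 pc

d ≈ 700 pc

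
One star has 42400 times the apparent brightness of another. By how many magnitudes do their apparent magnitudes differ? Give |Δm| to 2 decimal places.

|Δm| ≈ 11.57

Pogson: Δm = −2.5 log₁₀(ratio) = −2.5 log₁₀(42400) = −2.5 × 4.6274 = -11.568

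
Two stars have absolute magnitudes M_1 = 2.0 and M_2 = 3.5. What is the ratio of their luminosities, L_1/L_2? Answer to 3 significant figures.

L_1/L_2 ≈ 3.98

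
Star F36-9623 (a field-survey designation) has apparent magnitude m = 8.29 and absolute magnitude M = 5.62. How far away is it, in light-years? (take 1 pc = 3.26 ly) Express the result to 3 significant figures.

Distance modulus: m − M = 8.29 − (5.62) = 2.670
m − M = 5 log₁₀ d − 5
log₁₀ d = (m − M)/5 + 1 = 1.5340
d = 10^1.5340 = 34.20 pc
= 111.5 ly

d ≈ 111 ly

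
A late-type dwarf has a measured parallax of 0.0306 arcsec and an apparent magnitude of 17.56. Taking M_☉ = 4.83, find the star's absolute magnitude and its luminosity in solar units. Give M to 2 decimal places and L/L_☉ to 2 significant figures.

M ≈ 14.99; L/L_☉ ≈ 8.6×10^-5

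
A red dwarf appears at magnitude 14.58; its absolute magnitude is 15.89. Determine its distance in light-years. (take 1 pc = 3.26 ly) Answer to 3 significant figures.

Distance modulus: m − M = 14.58 − (15.89) = -1.310
m − M = 5 log₁₀ d − 5
log₁₀ d = (m − M)/5 + 1 = 0.7380
d = 10^0.7380 = 5.470 pc
= 17.83 ly

d ≈ 17.8 ly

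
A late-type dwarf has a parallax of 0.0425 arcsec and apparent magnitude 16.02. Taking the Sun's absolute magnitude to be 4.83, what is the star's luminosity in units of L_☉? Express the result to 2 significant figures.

L/L_☉ ≈ 1.9×10^-4

d = 1/p = 1/0.0425″ = 23.53 pc
M = m − 5 log₁₀ d + 5 = 16.02 − 5·1.3716 + 5 = 14.162
M − M_☉ = 14.162 − 4.83 = 9.332
L/L_☉ = 10^(−0.4 × 9.332) = 1.850×10^-4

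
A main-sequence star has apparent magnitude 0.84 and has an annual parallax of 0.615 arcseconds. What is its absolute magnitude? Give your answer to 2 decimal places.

M ≈ 4.78

d = 1/p = 1/0.615″ = 1.626 pc
5 log₁₀(d/10 pc) = 5 log₁₀(1.626) − 5 = -3.944
M = m − 5 log₁₀(d/10) = 0.84 + 3.944 = 4.784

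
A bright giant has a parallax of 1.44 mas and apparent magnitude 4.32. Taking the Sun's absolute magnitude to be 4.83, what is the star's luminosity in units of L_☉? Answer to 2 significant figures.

d = 1/p = 1000/1.44 mas = 694.4 pc
M = m − 5 log₁₀ d + 5 = 4.32 − 5·2.8416 + 5 = -4.888
M − M_☉ = -4.888 − 4.83 = -9.718
L/L_☉ = 10^(−0.4 × -9.718) = 7714

L/L_☉ ≈ 7700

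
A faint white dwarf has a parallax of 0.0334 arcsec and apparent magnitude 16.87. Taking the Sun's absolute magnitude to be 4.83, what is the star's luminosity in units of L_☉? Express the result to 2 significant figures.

L/L_☉ ≈ 1.4×10^-4

d = 1/p = 1/0.0334″ = 29.94 pc
M = m − 5 log₁₀ d + 5 = 16.87 − 5·1.4763 + 5 = 14.489
M − M_☉ = 14.489 − 4.83 = 9.659
L/L_☉ = 10^(−0.4 × 9.659) = 1.369×10^-4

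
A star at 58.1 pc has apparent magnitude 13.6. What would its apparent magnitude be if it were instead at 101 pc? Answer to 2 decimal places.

Flux ∝ 1/d², so Δm = 5 log₁₀(d₂/d₁) = 5 log₁₀(101/58.1) = 1.201
m₂ = m₁ + Δm = 13.6 + (1.201) = 14.801

m ≈ 14.80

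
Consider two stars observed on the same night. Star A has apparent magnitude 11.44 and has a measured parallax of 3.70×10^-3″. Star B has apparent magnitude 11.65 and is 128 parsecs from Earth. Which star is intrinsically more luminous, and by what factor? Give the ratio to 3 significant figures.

Star A is more luminous, by a factor of 5.41.

Star A: d = 1/p = 1/3.70×10^-3″ = 270.3 pc
Star A: M = m − 5 log₁₀ d + 5 = 11.44 − 5·2.4318 + 5 = 4.281
Star B: M = m − 5 log₁₀ d + 5 = 11.65 − 5·2.1072 + 5 = 6.114
ΔM = M_A − M_B = 4.281 − (6.114) = -1.833; smaller M is more luminous → Star A.
L ratio = 10^(0.4 |ΔM|) = 10^0.733 = 5.410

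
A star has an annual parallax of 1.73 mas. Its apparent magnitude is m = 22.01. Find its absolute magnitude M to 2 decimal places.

M ≈ 13.20

p = 1.73 mas = 1.73×10^-3″ → d = 1/p = 578.0 pc
5 log₁₀(d/10 pc) = 5 log₁₀(578.0) − 5 = 8.810
M = m − 5 log₁₀(d/10) = 22.01 − 8.810 = 13.200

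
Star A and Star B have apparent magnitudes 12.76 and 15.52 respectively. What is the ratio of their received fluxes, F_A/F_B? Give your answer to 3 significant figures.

Δm = 12.76 − (15.52) = -2.76
Flux ratio = 10^(−0.4 Δm) = 10^(−0.4 × -2.76) = 10^1.104 = 12.71

F_A/F_B ≈ 12.7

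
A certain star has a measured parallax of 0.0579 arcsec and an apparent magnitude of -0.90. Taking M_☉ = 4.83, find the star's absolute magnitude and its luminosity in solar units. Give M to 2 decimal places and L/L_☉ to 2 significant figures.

d = 1/p = 1/0.0579″ = 17.27 pc
M = m − 5 log₁₀ d + 5 = -0.90 − 5·1.2373 + 5 = -2.087
M − M_☉ = -2.087 − 4.83 = -6.917
L/L_☉ = 10^(−0.4 × -6.917) = 584.3

M ≈ -2.09; L/L_☉ ≈ 580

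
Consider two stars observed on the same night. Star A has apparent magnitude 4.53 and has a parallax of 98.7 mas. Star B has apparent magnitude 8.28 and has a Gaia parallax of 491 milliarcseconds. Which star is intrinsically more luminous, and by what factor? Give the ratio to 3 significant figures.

Star A is more luminous, by a factor of 783.

Star A: p = 98.7 mas = 0.0987″ → d = 1/p = 10.13 pc
Star A: M = m − 5 log₁₀ d + 5 = 4.53 − 5·1.0057 + 5 = 4.502
Star B: p = 491 mas = 0.491″ → d = 1/p = 2.037 pc
Star B: M = m − 5 log₁₀ d + 5 = 8.28 − 5·0.3089 + 5 = 11.735
ΔM = M_A − M_B = 4.502 − (11.735) = -7.234; smaller M is more luminous → Star A.
L ratio = 10^(0.4 |ΔM|) = 10^2.894 = 782.6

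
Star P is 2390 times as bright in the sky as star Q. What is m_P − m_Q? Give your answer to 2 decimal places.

m_P − m_Q ≈ -8.45

Pogson: Δm = −2.5 log₁₀(ratio) = −2.5 log₁₀(2390) = −2.5 × 3.3784 = -8.446
Star P is brighter, so it has the smaller magnitude: the difference is negative.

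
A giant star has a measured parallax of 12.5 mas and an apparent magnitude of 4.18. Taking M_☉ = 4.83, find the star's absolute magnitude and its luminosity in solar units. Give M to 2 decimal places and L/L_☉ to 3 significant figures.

M ≈ -0.34; L/L_☉ ≈ 116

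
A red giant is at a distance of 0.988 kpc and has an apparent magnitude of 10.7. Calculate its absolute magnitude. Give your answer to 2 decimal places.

M ≈ 0.73

d = 0.988 kpc = 988.0 pc
5 log₁₀(d/10 pc) = 5 log₁₀(988.0) − 5 = 9.974
M = m − 5 log₁₀(d/10) = 10.7 − 9.974 = 0.726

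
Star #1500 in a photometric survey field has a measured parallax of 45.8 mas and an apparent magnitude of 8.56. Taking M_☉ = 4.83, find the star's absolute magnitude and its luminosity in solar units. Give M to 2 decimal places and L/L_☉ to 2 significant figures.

d = 1/p = 1000/45.8 mas = 21.83 pc
M = m − 5 log₁₀ d + 5 = 8.56 − 5·1.3391 + 5 = 6.864
M − M_☉ = 6.864 − 4.83 = 2.034
L/L_☉ = 10^(−0.4 × 2.034) = 0.1536

M ≈ 6.86; L/L_☉ ≈ 0.15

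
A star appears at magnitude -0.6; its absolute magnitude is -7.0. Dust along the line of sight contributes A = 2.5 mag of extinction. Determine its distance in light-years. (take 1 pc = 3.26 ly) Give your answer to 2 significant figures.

m − M = 5 log₁₀(d/10 pc) + A  ⇒  -0.6 − (-7.0) − 2.5 = 5 log₁₀(d/10)
3.900 = 5 log₁₀(d/10)
log₁₀ d = (m − M − A)/5 + 1 = 1.7800
d = 10^1.7800 = 60.26 pc
= 196.4 ly

d ≈ 200 ly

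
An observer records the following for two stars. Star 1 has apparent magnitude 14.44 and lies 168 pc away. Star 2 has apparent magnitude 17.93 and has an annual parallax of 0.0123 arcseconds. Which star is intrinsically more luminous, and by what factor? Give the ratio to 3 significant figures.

Star 1 is more luminous, by a factor of 106.

Star 1: M = m − 5 log₁₀ d + 5 = 14.44 − 5·2.2253 + 5 = 8.313
Star 2: d = 1/p = 1/0.0123″ = 81.30 pc
Star 2: M = m − 5 log₁₀ d + 5 = 17.93 − 5·1.9101 + 5 = 13.380
ΔM = M_1 − M_2 = 8.313 − (13.380) = -5.066; smaller M is more luminous → Star 1.
L ratio = 10^(0.4 |ΔM|) = 10^2.026 = 106.3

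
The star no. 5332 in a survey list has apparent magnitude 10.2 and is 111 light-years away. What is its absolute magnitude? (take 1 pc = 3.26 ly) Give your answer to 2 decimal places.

M ≈ 7.54

d = 111 ly / 3.26 = 34.05 pc
5 log₁₀(d/10 pc) = 5 log₁₀(34.05) − 5 = 2.661
M = m − 5 log₁₀(d/10) = 10.2 − 2.661 = 7.539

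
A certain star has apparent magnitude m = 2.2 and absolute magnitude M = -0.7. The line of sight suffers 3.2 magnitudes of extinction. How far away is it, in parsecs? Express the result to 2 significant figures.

d ≈ 8.7 pc

m − M = 5 log₁₀(d/10 pc) + A  ⇒  2.2 − (-0.7) − 3.2 = 5 log₁₀(d/10)
-0.300 = 5 log₁₀(d/10)
log₁₀ d = (m − M − A)/5 + 1 = 0.9400
d = 10^0.9400 = 8.710 pc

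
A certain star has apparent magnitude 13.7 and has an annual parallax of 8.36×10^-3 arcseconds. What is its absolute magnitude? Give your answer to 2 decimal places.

M ≈ 8.31

d = 1/p = 1/8.36×10^-3″ = 119.6 pc
5 log₁₀(d/10 pc) = 5 log₁₀(119.6) − 5 = 5.389
M = m − 5 log₁₀(d/10) = 13.7 − 5.389 = 8.311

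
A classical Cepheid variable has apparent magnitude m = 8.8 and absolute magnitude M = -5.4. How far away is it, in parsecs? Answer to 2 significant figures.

Distance modulus: m − M = 8.8 − (-5.4) = 14.200
m − M = 5 log₁₀ d − 5
log₁₀ d = (m − M)/5 + 1 = 3.8400
d = 10^3.8400 = 6918 pc

d ≈ 6900 pc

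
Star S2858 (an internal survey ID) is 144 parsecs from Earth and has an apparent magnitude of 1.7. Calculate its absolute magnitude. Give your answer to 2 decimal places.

5 log₁₀(d/10 pc) = 5 log₁₀(144.0) − 5 = 5.792
M = m − 5 log₁₀(d/10) = 1.7 − 5.792 = -4.092

M ≈ -4.09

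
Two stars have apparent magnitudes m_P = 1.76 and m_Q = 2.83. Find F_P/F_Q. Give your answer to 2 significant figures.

F_P/F_Q ≈ 2.7

Δm = 1.76 − (2.83) = -1.07
Flux ratio = 10^(−0.4 Δm) = 10^(−0.4 × -1.07) = 10^0.428 = 2.679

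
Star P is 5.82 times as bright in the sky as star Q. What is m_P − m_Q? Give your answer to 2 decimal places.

Pogson: Δm = −2.5 log₁₀(ratio) = −2.5 log₁₀(5.82) = −2.5 × 0.7649 = -1.912
Star P is brighter, so it has the smaller magnitude: the difference is negative.

m_P − m_Q ≈ -1.91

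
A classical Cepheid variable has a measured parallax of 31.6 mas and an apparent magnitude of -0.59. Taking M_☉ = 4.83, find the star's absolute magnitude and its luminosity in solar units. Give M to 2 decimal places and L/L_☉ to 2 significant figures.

M ≈ -3.09; L/L_☉ ≈ 1500

d = 1/p = 1000/31.6 mas = 31.65 pc
M = m − 5 log₁₀ d + 5 = -0.59 − 5·1.5003 + 5 = -3.092
M − M_☉ = -3.092 − 4.83 = -7.922
L/L_☉ = 10^(−0.4 × -7.922) = 1474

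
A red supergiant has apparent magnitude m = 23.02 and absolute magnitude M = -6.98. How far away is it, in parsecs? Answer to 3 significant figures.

Distance modulus: m − M = 23.02 − (-6.98) = 30.000
m − M = 5 log₁₀ d − 5
log₁₀ d = (m − M)/5 + 1 = 7.0000
d = 10^7.0000 = 1.000×10^7 pc

d ≈ 1.00×10^7 pc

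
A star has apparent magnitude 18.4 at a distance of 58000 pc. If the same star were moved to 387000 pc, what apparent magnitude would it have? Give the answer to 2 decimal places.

m ≈ 22.52

Flux ∝ 1/d², so Δm = 5 log₁₀(d₂/d₁) = 5 log₁₀(387000/58000) = 4.121
m₂ = m₁ + Δm = 18.4 + (4.121) = 22.521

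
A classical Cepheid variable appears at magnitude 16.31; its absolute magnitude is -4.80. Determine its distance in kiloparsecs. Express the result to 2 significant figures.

d ≈ 170 kpc

Distance modulus: m − M = 16.31 − (-4.80) = 21.110
m − M = 5 log₁₀ d − 5
log₁₀ d = (m − M)/5 + 1 = 5.2220
d = 10^5.2220 = 166700 pc
= 166.7 kpc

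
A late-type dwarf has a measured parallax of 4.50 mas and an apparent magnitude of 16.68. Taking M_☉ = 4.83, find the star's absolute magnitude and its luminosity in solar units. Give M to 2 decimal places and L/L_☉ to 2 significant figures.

M ≈ 9.95; L/L_☉ ≈ 9.0×10^-3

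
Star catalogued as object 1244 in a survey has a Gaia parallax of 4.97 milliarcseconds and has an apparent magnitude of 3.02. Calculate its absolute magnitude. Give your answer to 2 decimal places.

M ≈ -3.50

p = 4.97 mas = 4.97×10^-3″ → d = 1/p = 201.2 pc
5 log₁₀(d/10 pc) = 5 log₁₀(201.2) − 5 = 6.518
M = m − 5 log₁₀(d/10) = 3.02 − 6.518 = -3.498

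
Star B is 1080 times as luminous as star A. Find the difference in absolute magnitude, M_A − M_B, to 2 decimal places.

M_A − M_B ≈ 7.58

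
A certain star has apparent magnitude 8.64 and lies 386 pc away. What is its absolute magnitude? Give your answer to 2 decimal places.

M ≈ 0.71

5 log₁₀(d/10 pc) = 5 log₁₀(386.0) − 5 = 7.933
M = m − 5 log₁₀(d/10) = 8.64 − 7.933 = 0.707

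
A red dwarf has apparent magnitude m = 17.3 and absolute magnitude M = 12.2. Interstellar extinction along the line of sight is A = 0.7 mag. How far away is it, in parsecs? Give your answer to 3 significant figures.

d ≈ 75.9 pc

m − M = 5 log₁₀(d/10 pc) + A  ⇒  17.3 − (12.2) − 0.7 = 5 log₁₀(d/10)
4.400 = 5 log₁₀(d/10)
log₁₀ d = (m − M − A)/5 + 1 = 1.8800
d = 10^1.8800 = 75.86 pc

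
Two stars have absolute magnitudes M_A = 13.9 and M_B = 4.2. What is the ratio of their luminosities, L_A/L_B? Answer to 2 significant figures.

L_A/L_B ≈ 1.3×10^-4

ΔM = M_A − M_B = 9.7
L_A/L_B = 10^(−0.4 ΔM) = 10^-3.880 = 1.318×10^-4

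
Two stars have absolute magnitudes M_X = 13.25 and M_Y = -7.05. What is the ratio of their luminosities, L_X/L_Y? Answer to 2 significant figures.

ΔM = M_X − M_Y = 20.30
L_X/L_Y = 10^(−0.4 ΔM) = 10^-8.120 = 7.586×10^-9

L_X/L_Y ≈ 7.6×10^-9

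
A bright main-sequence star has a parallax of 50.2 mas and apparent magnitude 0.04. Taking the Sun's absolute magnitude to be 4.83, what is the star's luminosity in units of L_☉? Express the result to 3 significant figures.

L/L_☉ ≈ 327

d = 1/p = 1000/50.2 mas = 19.92 pc
M = m − 5 log₁₀ d + 5 = 0.04 − 5·1.2993 + 5 = -1.456
M − M_☉ = -1.456 − 4.83 = -6.286
L/L_☉ = 10^(−0.4 × -6.286) = 327.0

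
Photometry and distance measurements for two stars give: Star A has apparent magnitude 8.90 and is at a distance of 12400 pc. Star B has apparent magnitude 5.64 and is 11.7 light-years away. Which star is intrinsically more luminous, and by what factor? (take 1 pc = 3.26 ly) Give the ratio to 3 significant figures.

Star A is more luminous, by a factor of 593000.

Star A: M = m − 5 log₁₀ d + 5 = 8.90 − 5·4.0934 + 5 = -6.567
Star B: d = 11.7 ly / 3.26 = 3.589 pc
Star B: M = m − 5 log₁₀ d + 5 = 5.64 − 5·0.5550 + 5 = 7.865
ΔM = M_A − M_B = -6.567 − (7.865) = -14.432; smaller M is more luminous → Star A.
L ratio = 10^(0.4 |ΔM|) = 10^5.773 = 592800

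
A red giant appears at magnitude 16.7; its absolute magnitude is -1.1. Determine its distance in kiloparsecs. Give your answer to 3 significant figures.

μ = m − M = 17.800
m − M = 5 log₁₀ d − 5
log₁₀ d = (m − M)/5 + 1 = 4.5600
d = 10^4.5600 = 36310 pc
= 36.31 kpc

d ≈ 36.3 kpc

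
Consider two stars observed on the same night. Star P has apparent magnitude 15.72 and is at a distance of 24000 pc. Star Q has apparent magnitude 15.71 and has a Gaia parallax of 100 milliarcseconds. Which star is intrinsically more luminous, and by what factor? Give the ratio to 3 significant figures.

Star P is more luminous, by a factor of 5.71×10^6.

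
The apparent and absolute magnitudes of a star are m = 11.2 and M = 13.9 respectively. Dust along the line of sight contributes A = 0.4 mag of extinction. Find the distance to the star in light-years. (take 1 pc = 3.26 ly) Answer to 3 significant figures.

d ≈ 7.82 ly

m − M = 5 log₁₀(d/10 pc) + A  ⇒  11.2 − (13.9) − 0.4 = 5 log₁₀(d/10)
-3.100 = 5 log₁₀(d/10)
log₁₀ d = (m − M − A)/5 + 1 = 0.3800
d = 10^0.3800 = 2.399 pc
= 7.820 ly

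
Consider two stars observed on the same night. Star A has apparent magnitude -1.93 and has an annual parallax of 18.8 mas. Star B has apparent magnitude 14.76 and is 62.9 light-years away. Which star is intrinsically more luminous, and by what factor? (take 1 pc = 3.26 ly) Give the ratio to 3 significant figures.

Star A is more luminous, by a factor of 3.60×10^7.

Star A: p = 18.8 mas = 0.0188″ → d = 1/p = 53.19 pc
Star A: M = m − 5 log₁₀ d + 5 = -1.93 − 5·1.7258 + 5 = -5.559
Star B: d = 62.9 ly / 3.26 = 19.29 pc
Star B: M = m − 5 log₁₀ d + 5 = 14.76 − 5·1.2854 + 5 = 13.333
ΔM = M_A − M_B = -5.559 − (13.333) = -18.892; smaller M is more luminous → Star A.
L ratio = 10^(0.4 |ΔM|) = 10^7.557 = 3.604×10^7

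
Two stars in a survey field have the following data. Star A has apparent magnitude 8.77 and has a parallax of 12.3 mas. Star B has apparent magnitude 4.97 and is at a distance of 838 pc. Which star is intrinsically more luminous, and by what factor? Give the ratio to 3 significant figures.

Star A: p = 12.3 mas = 0.0123″ → d = 1/p = 81.30 pc
Star A: M = m − 5 log₁₀ d + 5 = 8.77 − 5·1.9101 + 5 = 4.220
Star B: M = m − 5 log₁₀ d + 5 = 4.97 − 5·2.9232 + 5 = -4.646
ΔM = M_A − M_B = 4.220 − (-4.646) = 8.866; smaller M is more luminous → Star B.
L ratio = 10^(0.4 |ΔM|) = 10^3.546 = 3518

Star B is more luminous, by a factor of 3520.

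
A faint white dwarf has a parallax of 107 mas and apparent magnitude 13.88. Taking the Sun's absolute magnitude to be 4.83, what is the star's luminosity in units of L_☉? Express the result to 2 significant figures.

L/L_☉ ≈ 2.1×10^-4

d = 1/p = 1000/107 mas = 9.346 pc
M = m − 5 log₁₀ d + 5 = 13.88 − 5·0.9706 + 5 = 14.027
M − M_☉ = 14.027 − 4.83 = 9.197
L/L_☉ = 10^(−0.4 × 9.197) = 2.095×10^-4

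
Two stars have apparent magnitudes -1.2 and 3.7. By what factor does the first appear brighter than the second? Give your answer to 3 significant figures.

Magnitude difference = -4.9
Flux ratio = 10^(−0.4 Δm) = 10^(−0.4 × -4.9) = 10^1.960 = 91.20

91.2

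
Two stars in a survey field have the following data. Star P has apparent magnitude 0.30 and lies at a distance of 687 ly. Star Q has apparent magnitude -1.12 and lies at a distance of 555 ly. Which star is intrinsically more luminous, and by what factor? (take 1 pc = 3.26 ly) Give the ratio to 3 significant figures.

Star P: d = 687 ly / 3.26 = 210.7 pc
Star P: M = m − 5 log₁₀ d + 5 = 0.30 − 5·2.3237 + 5 = -6.319
Star Q: d = 555 ly / 3.26 = 170.2 pc
Star Q: M = m − 5 log₁₀ d + 5 = -1.12 − 5·2.2311 + 5 = -7.275
ΔM = M_P − M_Q = -6.319 − (-7.275) = 0.957; smaller M is more luminous → Star Q.
L ratio = 10^(0.4 |ΔM|) = 10^0.383 = 2.414

Star Q is more luminous, by a factor of 2.41.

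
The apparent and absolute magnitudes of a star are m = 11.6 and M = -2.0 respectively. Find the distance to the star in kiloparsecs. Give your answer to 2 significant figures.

d ≈ 5.2 kpc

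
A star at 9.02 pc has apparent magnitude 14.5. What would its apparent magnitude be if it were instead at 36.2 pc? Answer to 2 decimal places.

m ≈ 17.52

Flux ∝ 1/d², so Δm = 5 log₁₀(d₂/d₁) = 5 log₁₀(36.2/9.02) = 3.018
m₂ = m₁ + Δm = 14.5 + (3.018) = 17.518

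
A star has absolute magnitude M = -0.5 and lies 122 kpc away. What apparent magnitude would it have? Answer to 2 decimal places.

d = 122 kpc = 122000 pc
m = M + 5 log₁₀ d − 5 = -0.5 + 5·5.0864 − 5 = 19.932

m ≈ 19.93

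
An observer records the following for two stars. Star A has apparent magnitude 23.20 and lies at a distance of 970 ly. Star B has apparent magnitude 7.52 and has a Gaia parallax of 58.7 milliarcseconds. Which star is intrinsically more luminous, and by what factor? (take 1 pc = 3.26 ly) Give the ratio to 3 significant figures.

Star B is more luminous, by a factor of 6130.

Star A: d = 970 ly / 3.26 = 297.5 pc
Star A: M = m − 5 log₁₀ d + 5 = 23.20 − 5·2.4736 + 5 = 15.832
Star B: p = 58.7 mas = 0.0587″ → d = 1/p = 17.04 pc
Star B: M = m − 5 log₁₀ d + 5 = 7.52 − 5·1.2314 + 5 = 6.363
ΔM = M_A − M_B = 15.832 − (6.363) = 9.469; smaller M is more luminous → Star B.
L ratio = 10^(0.4 |ΔM|) = 10^3.788 = 6132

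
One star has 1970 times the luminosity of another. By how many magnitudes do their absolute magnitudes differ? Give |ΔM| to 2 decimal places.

|ΔM| ≈ 8.24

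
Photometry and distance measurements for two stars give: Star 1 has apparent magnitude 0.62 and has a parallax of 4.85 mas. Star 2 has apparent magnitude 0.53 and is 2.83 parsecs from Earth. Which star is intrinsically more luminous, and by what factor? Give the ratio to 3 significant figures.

Star 1 is more luminous, by a factor of 4890.

Star 1: p = 4.85 mas = 4.85×10^-3″ → d = 1/p = 206.2 pc
Star 1: M = m − 5 log₁₀ d + 5 = 0.62 − 5·2.3143 + 5 = -5.951
Star 2: M = m − 5 log₁₀ d + 5 = 0.53 − 5·0.4518 + 5 = 3.271
ΔM = M_1 − M_2 = -5.951 − (3.271) = -9.222; smaller M is more luminous → Star 1.
L ratio = 10^(0.4 |ΔM|) = 10^3.689 = 4886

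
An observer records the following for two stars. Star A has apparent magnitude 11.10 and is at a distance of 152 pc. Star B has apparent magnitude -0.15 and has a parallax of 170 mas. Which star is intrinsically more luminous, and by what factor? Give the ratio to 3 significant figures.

Star B is more luminous, by a factor of 47.4.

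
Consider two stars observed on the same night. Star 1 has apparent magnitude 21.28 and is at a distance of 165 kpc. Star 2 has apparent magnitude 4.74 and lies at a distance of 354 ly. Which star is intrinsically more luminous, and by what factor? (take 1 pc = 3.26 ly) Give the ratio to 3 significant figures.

Star 2 is more luminous, by a factor of 1.79.

Star 1: d = 165 kpc = 165000 pc
Star 1: M = m − 5 log₁₀ d + 5 = 21.28 − 5·5.2175 + 5 = 0.193
Star 2: d = 354 ly / 3.26 = 108.6 pc
Star 2: M = m − 5 log₁₀ d + 5 = 4.74 − 5·2.0358 + 5 = -0.439
ΔM = M_1 − M_2 = 0.193 − (-0.439) = 0.632; smaller M is more luminous → Star 2.
L ratio = 10^(0.4 |ΔM|) = 10^0.253 = 1.789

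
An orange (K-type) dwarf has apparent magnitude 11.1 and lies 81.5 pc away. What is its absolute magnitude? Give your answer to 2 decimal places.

M ≈ 6.54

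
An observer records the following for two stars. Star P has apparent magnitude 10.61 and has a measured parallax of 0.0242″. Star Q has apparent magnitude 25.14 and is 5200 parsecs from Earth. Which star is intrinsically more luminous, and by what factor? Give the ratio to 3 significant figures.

Star P is more luminous, by a factor of 41.0.

Star P: d = 1/p = 1/0.0242″ = 41.32 pc
Star P: M = m − 5 log₁₀ d + 5 = 10.61 − 5·1.6162 + 5 = 7.529
Star Q: M = m − 5 log₁₀ d + 5 = 25.14 − 5·3.7160 + 5 = 11.560
ΔM = M_P − M_Q = 7.529 − (11.560) = -4.031; smaller M is more luminous → Star P.
L ratio = 10^(0.4 |ΔM|) = 10^1.612 = 40.96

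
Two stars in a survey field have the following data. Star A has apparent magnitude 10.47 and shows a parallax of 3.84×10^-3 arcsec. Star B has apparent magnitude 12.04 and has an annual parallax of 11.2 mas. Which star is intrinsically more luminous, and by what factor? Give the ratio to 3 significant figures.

Star A: d = 1/p = 1/3.84×10^-3″ = 260.4 pc
Star A: M = m − 5 log₁₀ d + 5 = 10.47 − 5·2.4157 + 5 = 3.392
Star B: p = 11.2 mas = 0.0112″ → d = 1/p = 89.29 pc
Star B: M = m − 5 log₁₀ d + 5 = 12.04 − 5·1.9508 + 5 = 7.286
ΔM = M_A − M_B = 3.392 − (7.286) = -3.894; smaller M is more luminous → Star A.
L ratio = 10^(0.4 |ΔM|) = 10^1.558 = 36.12

Star A is more luminous, by a factor of 36.1.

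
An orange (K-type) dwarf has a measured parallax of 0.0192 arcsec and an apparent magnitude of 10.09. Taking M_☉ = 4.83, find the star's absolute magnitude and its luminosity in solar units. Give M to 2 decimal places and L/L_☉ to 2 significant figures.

M ≈ 6.51; L/L_☉ ≈ 0.21

d = 1/p = 1/0.0192″ = 52.08 pc
M = m − 5 log₁₀ d + 5 = 10.09 − 5·1.7167 + 5 = 6.507
M − M_☉ = 6.507 − 4.83 = 1.677
L/L_☉ = 10^(−0.4 × 1.677) = 0.2135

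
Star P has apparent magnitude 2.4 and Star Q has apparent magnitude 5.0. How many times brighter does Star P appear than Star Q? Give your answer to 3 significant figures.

11.0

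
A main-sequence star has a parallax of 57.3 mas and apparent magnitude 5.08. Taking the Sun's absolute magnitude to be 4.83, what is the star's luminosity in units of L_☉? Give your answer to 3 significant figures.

L/L_☉ ≈ 2.42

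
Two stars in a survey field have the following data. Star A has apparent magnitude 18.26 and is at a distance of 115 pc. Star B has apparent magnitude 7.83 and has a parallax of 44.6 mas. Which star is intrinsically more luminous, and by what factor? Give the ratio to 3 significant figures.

Star A: M = m − 5 log₁₀ d + 5 = 18.26 − 5·2.0607 + 5 = 12.957
Star B: p = 44.6 mas = 0.0446″ → d = 1/p = 22.42 pc
Star B: M = m − 5 log₁₀ d + 5 = 7.83 − 5·1.3507 + 5 = 6.077
ΔM = M_A − M_B = 12.957 − (6.077) = 6.880; smaller M is more luminous → Star B.
L ratio = 10^(0.4 |ΔM|) = 10^2.752 = 564.9

Star B is more luminous, by a factor of 565.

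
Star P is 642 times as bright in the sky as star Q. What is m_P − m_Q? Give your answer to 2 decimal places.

m_P − m_Q ≈ -7.02

Pogson: Δm = −2.5 log₁₀(ratio) = −2.5 log₁₀(642) = −2.5 × 2.8075 = -7.019
Star P is brighter, so it has the smaller magnitude: the difference is negative.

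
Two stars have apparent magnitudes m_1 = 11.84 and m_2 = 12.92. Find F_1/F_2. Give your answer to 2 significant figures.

F_1/F_2 ≈ 2.7

Magnitude difference = -1.08
Flux ratio = 10^(−0.4 Δm) = 10^(−0.4 × -1.08) = 10^0.432 = 2.704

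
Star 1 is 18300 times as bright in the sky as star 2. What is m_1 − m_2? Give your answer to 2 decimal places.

Pogson: Δm = −2.5 log₁₀(ratio) = −2.5 log₁₀(18300) = −2.5 × 4.2625 = -10.656
Star 1 is brighter, so it has the smaller magnitude: the difference is negative.

m_1 − m_2 ≈ -10.66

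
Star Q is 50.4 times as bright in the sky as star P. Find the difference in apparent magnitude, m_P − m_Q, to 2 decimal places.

m_P − m_Q ≈ 4.26

Pogson: Δm = −2.5 log₁₀(ratio) = −2.5 log₁₀(50.4) = −2.5 × 1.7024 = -4.256
Star Q is brighter so has the smaller magnitude: m_P − m_Q is positive.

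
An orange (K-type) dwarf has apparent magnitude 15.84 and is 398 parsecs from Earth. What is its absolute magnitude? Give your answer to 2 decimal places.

M ≈ 7.84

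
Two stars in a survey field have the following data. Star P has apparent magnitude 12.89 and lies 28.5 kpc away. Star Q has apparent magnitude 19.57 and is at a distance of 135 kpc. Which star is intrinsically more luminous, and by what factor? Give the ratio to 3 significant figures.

Star P is more luminous, by a factor of 20.9.

Star P: d = 28.5 kpc = 28500 pc
Star P: M = m − 5 log₁₀ d + 5 = 12.89 − 5·4.4548 + 5 = -4.384
Star Q: d = 135 kpc = 135000 pc
Star Q: M = m − 5 log₁₀ d + 5 = 19.57 − 5·5.1303 + 5 = -1.082
ΔM = M_P − M_Q = -4.384 − (-1.082) = -3.303; smaller M is more luminous → Star P.
L ratio = 10^(0.4 |ΔM|) = 10^1.321 = 20.94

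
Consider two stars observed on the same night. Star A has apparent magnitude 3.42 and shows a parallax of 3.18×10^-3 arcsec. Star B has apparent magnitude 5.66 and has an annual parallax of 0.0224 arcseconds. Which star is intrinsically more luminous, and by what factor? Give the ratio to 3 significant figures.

Star A is more luminous, by a factor of 391.

Star A: d = 1/p = 1/3.18×10^-3″ = 314.5 pc
Star A: M = m − 5 log₁₀ d + 5 = 3.42 − 5·2.4976 + 5 = -4.068
Star B: d = 1/p = 1/0.0224″ = 44.64 pc
Star B: M = m − 5 log₁₀ d + 5 = 5.66 − 5·1.6498 + 5 = 2.411
ΔM = M_A − M_B = -4.068 − (2.411) = -6.479; smaller M is more luminous → Star A.
L ratio = 10^(0.4 |ΔM|) = 10^2.592 = 390.5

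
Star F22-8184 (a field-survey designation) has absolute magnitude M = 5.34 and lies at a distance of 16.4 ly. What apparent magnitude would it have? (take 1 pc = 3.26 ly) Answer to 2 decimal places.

d = 16.4 ly / 3.26 = 5.031 pc
m = M + 5 log₁₀ d − 5 = 5.34 + 5·0.7016 − 5 = 3.848

m ≈ 3.85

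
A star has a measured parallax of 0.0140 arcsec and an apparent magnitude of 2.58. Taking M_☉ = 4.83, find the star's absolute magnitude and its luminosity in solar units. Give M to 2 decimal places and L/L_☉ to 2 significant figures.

M ≈ -1.69; L/L_☉ ≈ 410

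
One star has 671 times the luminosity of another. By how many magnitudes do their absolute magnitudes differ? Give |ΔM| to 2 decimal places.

Pogson: ΔM = −2.5 log₁₀(ratio) = −2.5 log₁₀(671) = −2.5 × 2.8267 = -7.067

|ΔM| ≈ 7.07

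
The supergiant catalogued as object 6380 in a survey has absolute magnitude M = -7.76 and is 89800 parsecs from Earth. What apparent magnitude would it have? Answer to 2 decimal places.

m = M + 5 log₁₀ d − 5 = -7.76 + 5·4.9533 − 5 = 12.006

m ≈ 12.01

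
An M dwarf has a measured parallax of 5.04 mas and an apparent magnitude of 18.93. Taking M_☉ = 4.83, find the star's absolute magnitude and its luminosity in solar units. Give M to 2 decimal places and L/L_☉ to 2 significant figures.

M ≈ 12.44; L/L_☉ ≈ 9.0×10^-4

d = 1/p = 1000/5.04 mas = 198.4 pc
M = m − 5 log₁₀ d + 5 = 18.93 − 5·2.2976 + 5 = 12.442
M − M_☉ = 12.442 − 4.83 = 7.612
L/L_☉ = 10^(−0.4 × 7.612) = 9.019×10^-4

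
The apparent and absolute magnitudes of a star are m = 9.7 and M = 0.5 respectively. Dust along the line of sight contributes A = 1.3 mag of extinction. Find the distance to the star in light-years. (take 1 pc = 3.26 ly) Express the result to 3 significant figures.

m − M = 5 log₁₀(d/10 pc) + A  ⇒  9.7 − (0.5) − 1.3 = 5 log₁₀(d/10)
7.900 = 5 log₁₀(d/10)
log₁₀ d = (m − M − A)/5 + 1 = 2.5800
d = 10^2.5800 = 380.2 pc
= 1239 ly

d ≈ 1240 ly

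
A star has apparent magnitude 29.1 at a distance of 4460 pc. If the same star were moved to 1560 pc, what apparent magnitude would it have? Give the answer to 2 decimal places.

m ≈ 26.82

Flux ∝ 1/d², so Δm = 5 log₁₀(d₂/d₁) = 5 log₁₀(1560/4460) = -2.281
m₂ = m₁ + Δm = 29.1 + (-2.281) = 26.819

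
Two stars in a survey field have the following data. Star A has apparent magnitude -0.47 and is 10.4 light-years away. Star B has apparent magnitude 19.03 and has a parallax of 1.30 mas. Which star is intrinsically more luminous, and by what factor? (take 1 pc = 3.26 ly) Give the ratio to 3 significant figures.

Star A is more luminous, by a factor of 1090.

Star A: d = 10.4 ly / 3.26 = 3.190 pc
Star A: M = m − 5 log₁₀ d + 5 = -0.47 − 5·0.5038 + 5 = 2.011
Star B: p = 1.30 mas = 1.30×10^-3″ → d = 1/p = 769.2 pc
Star B: M = m − 5 log₁₀ d + 5 = 19.03 − 5·2.8861 + 5 = 9.600
ΔM = M_A − M_B = 2.011 − (9.600) = -7.589; smaller M is more luminous → Star A.
L ratio = 10^(0.4 |ΔM|) = 10^3.036 = 1085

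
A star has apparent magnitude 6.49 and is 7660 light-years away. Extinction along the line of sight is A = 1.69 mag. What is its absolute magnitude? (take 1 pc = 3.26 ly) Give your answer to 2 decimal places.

M ≈ -7.06

d = 7660 ly / 3.26 = 2350 pc
5 log₁₀(d/10 pc) = 5 log₁₀(2350) − 5 = 11.855
M = m − 5 log₁₀(d/10) − A = 6.49 − 11.855 − 1.69 = -7.055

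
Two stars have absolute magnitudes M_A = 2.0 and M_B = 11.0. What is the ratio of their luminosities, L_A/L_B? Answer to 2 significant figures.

L_A/L_B ≈ 4000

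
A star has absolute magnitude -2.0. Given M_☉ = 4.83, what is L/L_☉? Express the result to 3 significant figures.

L/L_☉ ≈ 540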